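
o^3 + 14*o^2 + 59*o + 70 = (o + 2)*(o + 5)*(o + 7)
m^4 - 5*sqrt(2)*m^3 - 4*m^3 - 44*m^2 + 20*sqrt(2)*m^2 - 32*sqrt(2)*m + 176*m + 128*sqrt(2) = (m - 4)*(m - 8*sqrt(2))*(m + sqrt(2))*(m + 2*sqrt(2))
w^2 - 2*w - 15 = (w - 5)*(w + 3)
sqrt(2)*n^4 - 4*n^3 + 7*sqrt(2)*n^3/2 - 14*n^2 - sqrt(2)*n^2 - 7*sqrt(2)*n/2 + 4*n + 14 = (n - 1)*(n + 7/2)*(n - 2*sqrt(2))*(sqrt(2)*n + sqrt(2))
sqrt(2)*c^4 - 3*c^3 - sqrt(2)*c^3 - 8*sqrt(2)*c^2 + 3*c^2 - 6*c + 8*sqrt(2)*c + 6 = (c - 1)*(c - 3*sqrt(2))*(c + sqrt(2))*(sqrt(2)*c + 1)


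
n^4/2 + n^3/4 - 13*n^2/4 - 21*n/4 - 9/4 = (n/2 + 1/2)*(n - 3)*(n + 1)*(n + 3/2)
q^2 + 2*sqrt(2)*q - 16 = (q - 2*sqrt(2))*(q + 4*sqrt(2))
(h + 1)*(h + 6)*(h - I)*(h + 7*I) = h^4 + 7*h^3 + 6*I*h^3 + 13*h^2 + 42*I*h^2 + 49*h + 36*I*h + 42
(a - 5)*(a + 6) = a^2 + a - 30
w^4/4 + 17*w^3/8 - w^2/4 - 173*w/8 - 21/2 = (w/4 + 1)*(w - 3)*(w + 1/2)*(w + 7)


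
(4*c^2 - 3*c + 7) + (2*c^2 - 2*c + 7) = 6*c^2 - 5*c + 14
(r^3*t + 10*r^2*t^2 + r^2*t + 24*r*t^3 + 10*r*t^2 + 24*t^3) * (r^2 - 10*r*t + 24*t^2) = r^5*t + r^4*t - 52*r^3*t^3 - 52*r^2*t^3 + 576*r*t^5 + 576*t^5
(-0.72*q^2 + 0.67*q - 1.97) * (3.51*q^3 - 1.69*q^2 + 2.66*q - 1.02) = -2.5272*q^5 + 3.5685*q^4 - 9.9622*q^3 + 5.8459*q^2 - 5.9236*q + 2.0094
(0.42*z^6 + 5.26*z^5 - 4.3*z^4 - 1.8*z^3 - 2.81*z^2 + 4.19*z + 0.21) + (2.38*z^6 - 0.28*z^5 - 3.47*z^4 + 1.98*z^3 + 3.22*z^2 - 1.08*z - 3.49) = 2.8*z^6 + 4.98*z^5 - 7.77*z^4 + 0.18*z^3 + 0.41*z^2 + 3.11*z - 3.28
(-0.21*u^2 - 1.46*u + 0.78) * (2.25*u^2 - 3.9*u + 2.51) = -0.4725*u^4 - 2.466*u^3 + 6.9219*u^2 - 6.7066*u + 1.9578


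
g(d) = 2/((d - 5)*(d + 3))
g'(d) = -2/((d - 5)*(d + 3)^2) - 2/((d - 5)^2*(d + 3))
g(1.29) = -0.13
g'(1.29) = -0.00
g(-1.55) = -0.21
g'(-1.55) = 0.11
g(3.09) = -0.17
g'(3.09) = -0.06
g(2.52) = -0.15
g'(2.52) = -0.03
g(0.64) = -0.13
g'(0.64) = 0.01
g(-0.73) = -0.15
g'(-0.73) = 0.04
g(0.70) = -0.13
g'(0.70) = 0.00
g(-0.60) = -0.15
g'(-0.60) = 0.04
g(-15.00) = 0.01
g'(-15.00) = 0.00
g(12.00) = 0.02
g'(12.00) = 0.00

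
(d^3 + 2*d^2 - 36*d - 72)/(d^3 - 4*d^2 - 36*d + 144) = (d + 2)/(d - 4)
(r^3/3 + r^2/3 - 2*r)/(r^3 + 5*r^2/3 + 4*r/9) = 3*(r^2 + r - 6)/(9*r^2 + 15*r + 4)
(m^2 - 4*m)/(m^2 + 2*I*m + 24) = m*(m - 4)/(m^2 + 2*I*m + 24)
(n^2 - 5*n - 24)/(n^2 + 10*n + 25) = (n^2 - 5*n - 24)/(n^2 + 10*n + 25)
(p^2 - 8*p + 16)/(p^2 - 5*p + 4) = (p - 4)/(p - 1)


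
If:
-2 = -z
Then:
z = 2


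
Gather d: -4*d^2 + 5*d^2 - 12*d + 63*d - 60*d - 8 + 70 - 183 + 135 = d^2 - 9*d + 14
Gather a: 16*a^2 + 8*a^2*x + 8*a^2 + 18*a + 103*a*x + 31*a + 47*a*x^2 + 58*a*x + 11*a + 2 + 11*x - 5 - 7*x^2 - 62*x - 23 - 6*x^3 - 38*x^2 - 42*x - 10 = a^2*(8*x + 24) + a*(47*x^2 + 161*x + 60) - 6*x^3 - 45*x^2 - 93*x - 36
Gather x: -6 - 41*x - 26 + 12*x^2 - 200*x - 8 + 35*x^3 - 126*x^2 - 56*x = 35*x^3 - 114*x^2 - 297*x - 40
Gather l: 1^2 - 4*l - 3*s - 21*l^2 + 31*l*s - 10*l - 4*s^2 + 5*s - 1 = -21*l^2 + l*(31*s - 14) - 4*s^2 + 2*s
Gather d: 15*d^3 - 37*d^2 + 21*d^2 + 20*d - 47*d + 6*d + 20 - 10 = 15*d^3 - 16*d^2 - 21*d + 10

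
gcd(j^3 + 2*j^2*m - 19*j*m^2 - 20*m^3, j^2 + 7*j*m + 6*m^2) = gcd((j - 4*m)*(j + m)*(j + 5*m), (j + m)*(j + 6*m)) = j + m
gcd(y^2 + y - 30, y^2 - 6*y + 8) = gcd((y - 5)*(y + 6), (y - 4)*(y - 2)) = 1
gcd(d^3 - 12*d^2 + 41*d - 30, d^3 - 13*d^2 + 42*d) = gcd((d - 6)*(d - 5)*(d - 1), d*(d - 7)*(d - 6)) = d - 6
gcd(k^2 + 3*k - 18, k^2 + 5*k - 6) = k + 6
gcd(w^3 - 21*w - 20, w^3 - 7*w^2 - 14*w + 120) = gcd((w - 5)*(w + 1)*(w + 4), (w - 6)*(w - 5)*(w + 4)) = w^2 - w - 20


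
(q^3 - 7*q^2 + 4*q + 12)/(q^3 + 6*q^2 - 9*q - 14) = (q - 6)/(q + 7)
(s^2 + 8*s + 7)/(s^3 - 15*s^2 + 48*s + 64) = (s + 7)/(s^2 - 16*s + 64)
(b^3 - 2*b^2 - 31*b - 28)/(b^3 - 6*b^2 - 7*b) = (b + 4)/b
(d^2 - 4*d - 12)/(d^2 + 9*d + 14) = (d - 6)/(d + 7)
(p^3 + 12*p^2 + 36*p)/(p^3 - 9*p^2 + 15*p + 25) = p*(p^2 + 12*p + 36)/(p^3 - 9*p^2 + 15*p + 25)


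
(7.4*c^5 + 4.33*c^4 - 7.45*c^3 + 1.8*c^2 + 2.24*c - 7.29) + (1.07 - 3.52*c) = 7.4*c^5 + 4.33*c^4 - 7.45*c^3 + 1.8*c^2 - 1.28*c - 6.22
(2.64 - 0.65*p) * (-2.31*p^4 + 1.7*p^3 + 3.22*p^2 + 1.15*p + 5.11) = 1.5015*p^5 - 7.2034*p^4 + 2.395*p^3 + 7.7533*p^2 - 0.2855*p + 13.4904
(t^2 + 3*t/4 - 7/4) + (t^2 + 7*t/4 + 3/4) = 2*t^2 + 5*t/2 - 1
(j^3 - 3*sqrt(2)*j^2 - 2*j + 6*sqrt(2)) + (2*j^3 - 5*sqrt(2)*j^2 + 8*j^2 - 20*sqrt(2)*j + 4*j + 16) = 3*j^3 - 8*sqrt(2)*j^2 + 8*j^2 - 20*sqrt(2)*j + 2*j + 6*sqrt(2) + 16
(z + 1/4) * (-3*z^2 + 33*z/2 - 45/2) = -3*z^3 + 63*z^2/4 - 147*z/8 - 45/8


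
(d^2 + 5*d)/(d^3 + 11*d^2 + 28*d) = (d + 5)/(d^2 + 11*d + 28)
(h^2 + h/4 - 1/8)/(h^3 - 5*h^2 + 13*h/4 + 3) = (4*h - 1)/(2*(2*h^2 - 11*h + 12))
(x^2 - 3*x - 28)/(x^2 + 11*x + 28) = (x - 7)/(x + 7)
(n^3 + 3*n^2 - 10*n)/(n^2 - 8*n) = (n^2 + 3*n - 10)/(n - 8)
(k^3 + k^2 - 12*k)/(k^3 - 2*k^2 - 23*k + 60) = k*(k + 4)/(k^2 + k - 20)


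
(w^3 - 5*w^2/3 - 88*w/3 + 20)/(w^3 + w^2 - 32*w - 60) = (w - 2/3)/(w + 2)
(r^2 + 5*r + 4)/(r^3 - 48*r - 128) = (r + 1)/(r^2 - 4*r - 32)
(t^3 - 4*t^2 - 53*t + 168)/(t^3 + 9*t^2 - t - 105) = (t - 8)/(t + 5)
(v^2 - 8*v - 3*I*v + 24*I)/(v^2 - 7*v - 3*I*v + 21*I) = (v - 8)/(v - 7)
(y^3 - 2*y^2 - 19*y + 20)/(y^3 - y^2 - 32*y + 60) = (y^2 + 3*y - 4)/(y^2 + 4*y - 12)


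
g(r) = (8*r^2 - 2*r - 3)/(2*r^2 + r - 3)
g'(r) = (-4*r - 1)*(8*r^2 - 2*r - 3)/(2*r^2 + r - 3)^2 + (16*r - 2)/(2*r^2 + r - 3)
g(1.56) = 3.89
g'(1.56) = -1.53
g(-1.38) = -26.25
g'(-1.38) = 249.89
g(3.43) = 3.52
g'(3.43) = 0.05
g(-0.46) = 0.13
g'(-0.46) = 3.05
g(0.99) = -57.45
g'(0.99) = -5999.42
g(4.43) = 3.57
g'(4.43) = 0.05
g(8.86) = 3.73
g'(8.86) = 0.02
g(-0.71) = -0.91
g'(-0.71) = 5.56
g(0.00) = 1.00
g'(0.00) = 1.00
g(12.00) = 3.79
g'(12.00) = 0.01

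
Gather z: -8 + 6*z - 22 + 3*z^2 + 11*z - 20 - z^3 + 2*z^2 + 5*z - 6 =-z^3 + 5*z^2 + 22*z - 56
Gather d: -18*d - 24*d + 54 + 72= 126 - 42*d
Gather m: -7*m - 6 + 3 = -7*m - 3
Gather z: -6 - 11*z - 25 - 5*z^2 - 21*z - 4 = -5*z^2 - 32*z - 35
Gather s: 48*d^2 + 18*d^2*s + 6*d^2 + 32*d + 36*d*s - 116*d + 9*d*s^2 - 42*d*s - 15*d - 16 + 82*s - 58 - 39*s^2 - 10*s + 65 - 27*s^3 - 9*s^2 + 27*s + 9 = 54*d^2 - 99*d - 27*s^3 + s^2*(9*d - 48) + s*(18*d^2 - 6*d + 99)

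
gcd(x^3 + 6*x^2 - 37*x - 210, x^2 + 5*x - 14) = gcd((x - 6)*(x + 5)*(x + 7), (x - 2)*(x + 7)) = x + 7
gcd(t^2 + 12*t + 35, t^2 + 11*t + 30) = t + 5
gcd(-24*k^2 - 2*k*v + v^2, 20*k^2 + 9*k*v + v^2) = 4*k + v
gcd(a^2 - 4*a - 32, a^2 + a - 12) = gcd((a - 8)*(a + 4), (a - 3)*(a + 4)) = a + 4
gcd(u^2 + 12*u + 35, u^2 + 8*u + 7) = u + 7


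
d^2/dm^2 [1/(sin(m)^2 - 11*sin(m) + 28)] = (-4*sin(m)^4 + 33*sin(m)^3 - 3*sin(m)^2 - 374*sin(m) + 186)/(sin(m)^2 - 11*sin(m) + 28)^3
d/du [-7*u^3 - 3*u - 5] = -21*u^2 - 3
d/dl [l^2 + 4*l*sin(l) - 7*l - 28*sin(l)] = 4*l*cos(l) + 2*l + 4*sin(l) - 28*cos(l) - 7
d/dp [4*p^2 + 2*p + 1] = 8*p + 2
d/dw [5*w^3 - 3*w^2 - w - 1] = 15*w^2 - 6*w - 1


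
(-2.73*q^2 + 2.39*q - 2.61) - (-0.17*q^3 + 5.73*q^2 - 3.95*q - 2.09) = 0.17*q^3 - 8.46*q^2 + 6.34*q - 0.52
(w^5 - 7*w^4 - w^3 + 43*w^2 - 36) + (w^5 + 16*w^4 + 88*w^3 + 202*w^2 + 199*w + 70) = 2*w^5 + 9*w^4 + 87*w^3 + 245*w^2 + 199*w + 34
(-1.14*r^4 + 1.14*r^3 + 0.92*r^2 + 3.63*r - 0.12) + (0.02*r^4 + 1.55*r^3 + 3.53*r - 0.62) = -1.12*r^4 + 2.69*r^3 + 0.92*r^2 + 7.16*r - 0.74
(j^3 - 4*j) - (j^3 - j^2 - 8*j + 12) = j^2 + 4*j - 12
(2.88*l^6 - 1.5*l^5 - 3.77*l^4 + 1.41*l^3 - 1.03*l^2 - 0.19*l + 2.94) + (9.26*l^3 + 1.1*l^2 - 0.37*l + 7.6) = 2.88*l^6 - 1.5*l^5 - 3.77*l^4 + 10.67*l^3 + 0.0700000000000001*l^2 - 0.56*l + 10.54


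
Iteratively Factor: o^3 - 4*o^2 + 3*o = (o)*(o^2 - 4*o + 3) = o*(o - 3)*(o - 1)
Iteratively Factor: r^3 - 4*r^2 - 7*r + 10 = (r + 2)*(r^2 - 6*r + 5) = (r - 1)*(r + 2)*(r - 5)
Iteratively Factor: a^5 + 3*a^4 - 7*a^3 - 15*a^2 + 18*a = (a + 3)*(a^4 - 7*a^2 + 6*a) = (a - 2)*(a + 3)*(a^3 + 2*a^2 - 3*a) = (a - 2)*(a - 1)*(a + 3)*(a^2 + 3*a) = (a - 2)*(a - 1)*(a + 3)^2*(a)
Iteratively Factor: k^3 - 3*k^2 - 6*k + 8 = (k - 4)*(k^2 + k - 2) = (k - 4)*(k - 1)*(k + 2)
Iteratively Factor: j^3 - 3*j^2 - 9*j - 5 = (j + 1)*(j^2 - 4*j - 5) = (j + 1)^2*(j - 5)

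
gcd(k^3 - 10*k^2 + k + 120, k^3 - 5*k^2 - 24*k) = k^2 - 5*k - 24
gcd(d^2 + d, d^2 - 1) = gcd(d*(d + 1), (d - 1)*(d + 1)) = d + 1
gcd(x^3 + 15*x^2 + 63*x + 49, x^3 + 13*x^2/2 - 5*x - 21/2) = x^2 + 8*x + 7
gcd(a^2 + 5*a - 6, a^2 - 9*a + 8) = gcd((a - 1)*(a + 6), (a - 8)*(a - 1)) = a - 1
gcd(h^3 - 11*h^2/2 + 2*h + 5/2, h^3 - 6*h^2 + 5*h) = h^2 - 6*h + 5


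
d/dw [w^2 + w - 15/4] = 2*w + 1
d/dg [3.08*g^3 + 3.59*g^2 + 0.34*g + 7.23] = 9.24*g^2 + 7.18*g + 0.34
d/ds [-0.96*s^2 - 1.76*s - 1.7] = -1.92*s - 1.76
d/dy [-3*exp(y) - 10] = -3*exp(y)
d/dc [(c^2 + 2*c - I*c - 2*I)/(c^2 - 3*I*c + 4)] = 2*(-c^2*(1 + I) + 2*c*(2 + I) + 7 - 2*I)/(c^4 - 6*I*c^3 - c^2 - 24*I*c + 16)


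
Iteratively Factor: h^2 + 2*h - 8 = (h + 4)*(h - 2)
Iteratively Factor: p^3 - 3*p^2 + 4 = (p - 2)*(p^2 - p - 2) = (p - 2)^2*(p + 1)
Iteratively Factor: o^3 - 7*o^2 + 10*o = (o - 2)*(o^2 - 5*o) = o*(o - 2)*(o - 5)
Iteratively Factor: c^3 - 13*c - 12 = (c + 1)*(c^2 - c - 12) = (c - 4)*(c + 1)*(c + 3)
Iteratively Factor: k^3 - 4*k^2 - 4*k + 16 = (k + 2)*(k^2 - 6*k + 8) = (k - 4)*(k + 2)*(k - 2)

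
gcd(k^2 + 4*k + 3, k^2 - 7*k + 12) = 1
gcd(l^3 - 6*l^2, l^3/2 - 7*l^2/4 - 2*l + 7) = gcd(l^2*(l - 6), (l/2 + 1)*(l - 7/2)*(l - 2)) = 1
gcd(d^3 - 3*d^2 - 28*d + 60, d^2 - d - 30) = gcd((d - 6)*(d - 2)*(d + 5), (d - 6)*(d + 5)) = d^2 - d - 30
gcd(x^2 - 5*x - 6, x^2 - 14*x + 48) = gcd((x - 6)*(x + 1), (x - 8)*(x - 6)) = x - 6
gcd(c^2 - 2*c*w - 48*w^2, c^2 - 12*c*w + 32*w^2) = -c + 8*w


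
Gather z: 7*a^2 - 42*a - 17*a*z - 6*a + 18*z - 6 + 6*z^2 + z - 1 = 7*a^2 - 48*a + 6*z^2 + z*(19 - 17*a) - 7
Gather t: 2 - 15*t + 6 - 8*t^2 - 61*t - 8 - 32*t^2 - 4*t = -40*t^2 - 80*t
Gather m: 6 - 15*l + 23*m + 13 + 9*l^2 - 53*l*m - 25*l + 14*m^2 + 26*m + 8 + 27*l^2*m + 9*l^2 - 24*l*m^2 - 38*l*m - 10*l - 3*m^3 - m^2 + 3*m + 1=18*l^2 - 50*l - 3*m^3 + m^2*(13 - 24*l) + m*(27*l^2 - 91*l + 52) + 28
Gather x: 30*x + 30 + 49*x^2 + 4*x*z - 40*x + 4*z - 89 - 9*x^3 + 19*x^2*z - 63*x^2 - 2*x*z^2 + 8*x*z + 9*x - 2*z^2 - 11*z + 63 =-9*x^3 + x^2*(19*z - 14) + x*(-2*z^2 + 12*z - 1) - 2*z^2 - 7*z + 4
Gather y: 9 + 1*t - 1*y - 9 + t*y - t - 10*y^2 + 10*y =-10*y^2 + y*(t + 9)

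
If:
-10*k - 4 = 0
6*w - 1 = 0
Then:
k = -2/5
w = 1/6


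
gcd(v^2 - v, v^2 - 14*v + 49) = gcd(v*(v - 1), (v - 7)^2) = 1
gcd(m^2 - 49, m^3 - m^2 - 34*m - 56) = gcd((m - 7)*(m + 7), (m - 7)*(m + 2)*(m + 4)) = m - 7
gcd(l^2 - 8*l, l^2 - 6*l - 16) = l - 8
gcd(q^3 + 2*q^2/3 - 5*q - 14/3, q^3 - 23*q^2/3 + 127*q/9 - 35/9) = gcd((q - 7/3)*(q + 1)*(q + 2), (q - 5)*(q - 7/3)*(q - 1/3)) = q - 7/3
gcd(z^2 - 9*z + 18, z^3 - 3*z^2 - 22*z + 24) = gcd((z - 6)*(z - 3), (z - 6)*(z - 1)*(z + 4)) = z - 6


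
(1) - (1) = 0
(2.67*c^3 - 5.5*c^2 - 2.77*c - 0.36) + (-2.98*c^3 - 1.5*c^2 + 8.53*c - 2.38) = -0.31*c^3 - 7.0*c^2 + 5.76*c - 2.74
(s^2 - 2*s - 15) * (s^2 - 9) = s^4 - 2*s^3 - 24*s^2 + 18*s + 135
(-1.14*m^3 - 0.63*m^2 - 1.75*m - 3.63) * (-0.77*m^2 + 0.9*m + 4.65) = 0.8778*m^5 - 0.5409*m^4 - 4.5205*m^3 - 1.7094*m^2 - 11.4045*m - 16.8795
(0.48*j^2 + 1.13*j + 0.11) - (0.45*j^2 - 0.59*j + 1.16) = 0.03*j^2 + 1.72*j - 1.05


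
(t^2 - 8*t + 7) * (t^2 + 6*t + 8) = t^4 - 2*t^3 - 33*t^2 - 22*t + 56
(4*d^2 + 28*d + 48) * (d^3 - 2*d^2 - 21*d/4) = 4*d^5 + 20*d^4 - 29*d^3 - 243*d^2 - 252*d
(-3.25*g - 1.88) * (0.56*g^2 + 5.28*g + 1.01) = -1.82*g^3 - 18.2128*g^2 - 13.2089*g - 1.8988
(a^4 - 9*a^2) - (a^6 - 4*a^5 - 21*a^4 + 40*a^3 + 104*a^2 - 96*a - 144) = -a^6 + 4*a^5 + 22*a^4 - 40*a^3 - 113*a^2 + 96*a + 144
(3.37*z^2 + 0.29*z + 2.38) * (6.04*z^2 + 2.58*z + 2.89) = 20.3548*z^4 + 10.4462*z^3 + 24.8627*z^2 + 6.9785*z + 6.8782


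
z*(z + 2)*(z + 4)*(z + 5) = z^4 + 11*z^3 + 38*z^2 + 40*z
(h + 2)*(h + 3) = h^2 + 5*h + 6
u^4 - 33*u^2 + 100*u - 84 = (u - 3)*(u - 2)^2*(u + 7)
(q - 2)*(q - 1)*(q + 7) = q^3 + 4*q^2 - 19*q + 14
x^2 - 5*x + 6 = (x - 3)*(x - 2)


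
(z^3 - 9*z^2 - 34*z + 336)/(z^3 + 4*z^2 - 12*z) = (z^2 - 15*z + 56)/(z*(z - 2))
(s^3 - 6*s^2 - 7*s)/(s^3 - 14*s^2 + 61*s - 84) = s*(s + 1)/(s^2 - 7*s + 12)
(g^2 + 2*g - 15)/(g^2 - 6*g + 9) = (g + 5)/(g - 3)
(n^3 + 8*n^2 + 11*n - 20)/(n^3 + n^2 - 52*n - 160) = (n - 1)/(n - 8)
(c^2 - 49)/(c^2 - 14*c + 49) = (c + 7)/(c - 7)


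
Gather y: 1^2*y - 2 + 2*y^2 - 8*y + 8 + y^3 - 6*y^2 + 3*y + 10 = y^3 - 4*y^2 - 4*y + 16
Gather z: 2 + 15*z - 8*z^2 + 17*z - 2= -8*z^2 + 32*z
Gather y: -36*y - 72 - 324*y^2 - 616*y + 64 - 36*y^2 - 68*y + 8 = -360*y^2 - 720*y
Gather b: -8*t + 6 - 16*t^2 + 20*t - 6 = -16*t^2 + 12*t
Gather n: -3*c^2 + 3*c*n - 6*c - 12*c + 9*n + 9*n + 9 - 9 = -3*c^2 - 18*c + n*(3*c + 18)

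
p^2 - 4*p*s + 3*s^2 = (p - 3*s)*(p - s)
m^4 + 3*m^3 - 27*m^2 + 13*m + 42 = (m - 3)*(m - 2)*(m + 1)*(m + 7)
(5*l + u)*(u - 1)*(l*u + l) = 5*l^2*u^2 - 5*l^2 + l*u^3 - l*u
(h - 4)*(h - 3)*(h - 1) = h^3 - 8*h^2 + 19*h - 12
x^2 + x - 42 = (x - 6)*(x + 7)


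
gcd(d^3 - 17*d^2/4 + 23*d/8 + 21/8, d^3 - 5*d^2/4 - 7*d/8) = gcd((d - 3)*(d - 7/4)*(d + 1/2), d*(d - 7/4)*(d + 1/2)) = d^2 - 5*d/4 - 7/8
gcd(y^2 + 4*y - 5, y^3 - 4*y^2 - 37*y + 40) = y^2 + 4*y - 5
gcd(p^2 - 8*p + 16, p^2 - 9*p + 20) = p - 4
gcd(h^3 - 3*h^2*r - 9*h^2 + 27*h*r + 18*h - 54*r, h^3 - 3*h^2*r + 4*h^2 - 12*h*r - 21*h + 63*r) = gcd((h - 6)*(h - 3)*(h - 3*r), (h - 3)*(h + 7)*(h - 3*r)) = -h^2 + 3*h*r + 3*h - 9*r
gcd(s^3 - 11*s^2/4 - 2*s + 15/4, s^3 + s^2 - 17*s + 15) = s^2 - 4*s + 3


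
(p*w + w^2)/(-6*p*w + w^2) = (-p - w)/(6*p - w)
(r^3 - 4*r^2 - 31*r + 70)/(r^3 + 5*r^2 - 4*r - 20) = (r - 7)/(r + 2)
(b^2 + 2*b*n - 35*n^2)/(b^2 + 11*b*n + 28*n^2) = (b - 5*n)/(b + 4*n)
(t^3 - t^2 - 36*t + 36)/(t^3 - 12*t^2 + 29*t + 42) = (t^2 + 5*t - 6)/(t^2 - 6*t - 7)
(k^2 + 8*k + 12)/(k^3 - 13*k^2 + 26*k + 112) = (k + 6)/(k^2 - 15*k + 56)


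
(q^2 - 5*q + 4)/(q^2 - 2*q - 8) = (q - 1)/(q + 2)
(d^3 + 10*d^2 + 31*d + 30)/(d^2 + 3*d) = d + 7 + 10/d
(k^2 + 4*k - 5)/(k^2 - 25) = (k - 1)/(k - 5)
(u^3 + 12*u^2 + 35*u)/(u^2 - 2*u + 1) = u*(u^2 + 12*u + 35)/(u^2 - 2*u + 1)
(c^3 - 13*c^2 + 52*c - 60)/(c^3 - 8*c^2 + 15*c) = (c^2 - 8*c + 12)/(c*(c - 3))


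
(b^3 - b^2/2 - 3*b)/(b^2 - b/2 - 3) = b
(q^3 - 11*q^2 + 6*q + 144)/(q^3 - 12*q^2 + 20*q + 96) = (q + 3)/(q + 2)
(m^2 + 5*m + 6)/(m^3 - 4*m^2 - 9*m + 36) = (m + 2)/(m^2 - 7*m + 12)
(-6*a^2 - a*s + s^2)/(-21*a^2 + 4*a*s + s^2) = (2*a + s)/(7*a + s)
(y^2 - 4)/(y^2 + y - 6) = (y + 2)/(y + 3)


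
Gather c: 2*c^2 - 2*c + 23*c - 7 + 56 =2*c^2 + 21*c + 49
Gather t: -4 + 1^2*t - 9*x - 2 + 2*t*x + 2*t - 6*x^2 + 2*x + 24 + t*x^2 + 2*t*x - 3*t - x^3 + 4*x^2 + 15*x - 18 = t*(x^2 + 4*x) - x^3 - 2*x^2 + 8*x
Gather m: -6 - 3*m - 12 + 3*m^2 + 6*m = 3*m^2 + 3*m - 18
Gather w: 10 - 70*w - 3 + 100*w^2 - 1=100*w^2 - 70*w + 6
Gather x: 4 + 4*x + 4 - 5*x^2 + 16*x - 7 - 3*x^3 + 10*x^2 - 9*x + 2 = -3*x^3 + 5*x^2 + 11*x + 3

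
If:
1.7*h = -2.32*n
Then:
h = -1.36470588235294*n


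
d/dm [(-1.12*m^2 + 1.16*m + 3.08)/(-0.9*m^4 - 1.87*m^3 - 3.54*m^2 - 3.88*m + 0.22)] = (-2.016*m^5 + 1.0376*m^4 + 15.4264*m^3 + 25.7308*m^2 + 21.3136*m + 12.2056)/(0.81*m^8 + 3.366*m^7 + 9.8689*m^6 + 20.2236*m^5 + 26.6468*m^4 + 26.6476*m^3 + 13.4968*m^2 - 1.7072*m + 0.0484)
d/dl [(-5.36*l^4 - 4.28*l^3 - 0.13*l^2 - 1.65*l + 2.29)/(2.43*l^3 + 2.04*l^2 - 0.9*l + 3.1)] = (-13.0248*l^6 - 21.8688*l^5 + 6.0567*l^4 - 50.741*l^3 - 53.0151*l^2 - 10.1492*l - 3.054)/(5.9049*l^6 + 9.9144*l^5 - 0.212400000000001*l^4 + 11.394*l^3 + 13.458*l^2 - 5.58*l + 9.61)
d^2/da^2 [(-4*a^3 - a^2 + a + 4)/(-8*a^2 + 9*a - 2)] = 4*(134*a^3 - 516*a^2 + 480*a - 137)/(512*a^6 - 1728*a^5 + 2328*a^4 - 1593*a^3 + 582*a^2 - 108*a + 8)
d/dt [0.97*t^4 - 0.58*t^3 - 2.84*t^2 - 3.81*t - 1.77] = 3.88*t^3 - 1.74*t^2 - 5.68*t - 3.81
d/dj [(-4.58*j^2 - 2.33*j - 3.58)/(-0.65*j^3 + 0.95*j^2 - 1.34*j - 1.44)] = (-2.977*j^4 - 3.029*j^3 + 1.3697*j^2 + 19.9924*j - 1.442)/(0.4225*j^6 - 1.235*j^5 + 2.6445*j^4 - 0.674*j^3 - 0.940399999999999*j^2 + 3.8592*j + 2.0736)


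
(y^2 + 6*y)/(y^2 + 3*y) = (y + 6)/(y + 3)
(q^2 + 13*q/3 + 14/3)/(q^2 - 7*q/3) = (3*q^2 + 13*q + 14)/(q*(3*q - 7))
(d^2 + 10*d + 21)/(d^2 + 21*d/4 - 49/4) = 4*(d + 3)/(4*d - 7)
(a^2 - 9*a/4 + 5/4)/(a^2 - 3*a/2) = (4*a^2 - 9*a + 5)/(2*a*(2*a - 3))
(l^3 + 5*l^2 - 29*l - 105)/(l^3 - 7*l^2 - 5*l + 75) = (l + 7)/(l - 5)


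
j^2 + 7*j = j*(j + 7)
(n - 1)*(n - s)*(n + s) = n^3 - n^2 - n*s^2 + s^2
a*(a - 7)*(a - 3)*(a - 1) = a^4 - 11*a^3 + 31*a^2 - 21*a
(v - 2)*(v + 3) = v^2 + v - 6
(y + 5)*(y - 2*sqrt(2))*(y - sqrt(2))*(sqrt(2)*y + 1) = sqrt(2)*y^4 - 5*y^3 + 5*sqrt(2)*y^3 - 25*y^2 + sqrt(2)*y^2 + 4*y + 5*sqrt(2)*y + 20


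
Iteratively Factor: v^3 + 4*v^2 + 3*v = (v + 1)*(v^2 + 3*v) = (v + 1)*(v + 3)*(v)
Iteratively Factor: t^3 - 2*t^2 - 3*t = (t + 1)*(t^2 - 3*t) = t*(t + 1)*(t - 3)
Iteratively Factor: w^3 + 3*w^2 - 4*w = (w)*(w^2 + 3*w - 4) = w*(w + 4)*(w - 1)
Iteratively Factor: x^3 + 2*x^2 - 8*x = (x + 4)*(x^2 - 2*x) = x*(x + 4)*(x - 2)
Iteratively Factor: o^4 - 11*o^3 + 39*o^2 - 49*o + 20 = (o - 1)*(o^3 - 10*o^2 + 29*o - 20) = (o - 1)^2*(o^2 - 9*o + 20) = (o - 5)*(o - 1)^2*(o - 4)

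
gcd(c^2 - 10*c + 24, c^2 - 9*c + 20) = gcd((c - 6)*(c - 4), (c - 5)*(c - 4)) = c - 4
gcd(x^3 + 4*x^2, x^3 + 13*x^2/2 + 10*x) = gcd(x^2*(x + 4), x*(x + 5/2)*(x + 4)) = x^2 + 4*x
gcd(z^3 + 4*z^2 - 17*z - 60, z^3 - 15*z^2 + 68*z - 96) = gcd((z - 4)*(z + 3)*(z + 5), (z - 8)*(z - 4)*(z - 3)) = z - 4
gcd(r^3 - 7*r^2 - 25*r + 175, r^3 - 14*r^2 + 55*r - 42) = r - 7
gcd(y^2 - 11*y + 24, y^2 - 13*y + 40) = y - 8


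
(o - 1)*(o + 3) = o^2 + 2*o - 3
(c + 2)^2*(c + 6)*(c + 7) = c^4 + 17*c^3 + 98*c^2 + 220*c + 168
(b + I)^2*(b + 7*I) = b^3 + 9*I*b^2 - 15*b - 7*I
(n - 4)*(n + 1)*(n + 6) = n^3 + 3*n^2 - 22*n - 24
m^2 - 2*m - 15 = (m - 5)*(m + 3)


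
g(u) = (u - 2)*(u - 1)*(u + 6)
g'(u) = (u - 2)*(u - 1) + (u - 2)*(u + 6) + (u - 1)*(u + 6) = 3*u^2 + 6*u - 16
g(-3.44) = 61.83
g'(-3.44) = -1.14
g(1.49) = -1.87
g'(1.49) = -0.40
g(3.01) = 18.29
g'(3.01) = 29.24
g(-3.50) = 61.88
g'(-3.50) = -0.25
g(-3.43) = 61.82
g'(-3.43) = -1.29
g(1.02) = -0.14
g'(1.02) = -6.76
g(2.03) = 0.25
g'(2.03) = 8.54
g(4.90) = 123.28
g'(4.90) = 85.43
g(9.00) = 840.00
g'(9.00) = 281.00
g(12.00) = 1980.00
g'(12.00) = 488.00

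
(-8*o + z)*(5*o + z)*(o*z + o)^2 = -40*o^4*z^2 - 80*o^4*z - 40*o^4 - 3*o^3*z^3 - 6*o^3*z^2 - 3*o^3*z + o^2*z^4 + 2*o^2*z^3 + o^2*z^2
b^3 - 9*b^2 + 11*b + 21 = (b - 7)*(b - 3)*(b + 1)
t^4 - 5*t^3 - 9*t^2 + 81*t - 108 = (t - 3)^3*(t + 4)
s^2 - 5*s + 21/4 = (s - 7/2)*(s - 3/2)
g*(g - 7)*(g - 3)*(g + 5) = g^4 - 5*g^3 - 29*g^2 + 105*g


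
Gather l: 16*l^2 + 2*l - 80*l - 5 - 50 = 16*l^2 - 78*l - 55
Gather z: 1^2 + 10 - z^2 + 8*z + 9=-z^2 + 8*z + 20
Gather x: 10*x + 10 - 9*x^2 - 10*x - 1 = 9 - 9*x^2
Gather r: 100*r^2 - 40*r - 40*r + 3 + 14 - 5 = 100*r^2 - 80*r + 12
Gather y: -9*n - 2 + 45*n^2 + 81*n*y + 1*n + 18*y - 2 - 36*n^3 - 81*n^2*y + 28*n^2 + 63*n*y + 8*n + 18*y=-36*n^3 + 73*n^2 + y*(-81*n^2 + 144*n + 36) - 4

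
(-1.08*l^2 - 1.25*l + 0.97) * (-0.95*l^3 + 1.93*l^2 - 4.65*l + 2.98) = 1.026*l^5 - 0.8969*l^4 + 1.688*l^3 + 4.4662*l^2 - 8.2355*l + 2.8906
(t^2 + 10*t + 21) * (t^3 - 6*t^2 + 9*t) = t^5 + 4*t^4 - 30*t^3 - 36*t^2 + 189*t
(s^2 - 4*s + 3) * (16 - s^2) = -s^4 + 4*s^3 + 13*s^2 - 64*s + 48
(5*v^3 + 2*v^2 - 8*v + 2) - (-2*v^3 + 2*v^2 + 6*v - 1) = 7*v^3 - 14*v + 3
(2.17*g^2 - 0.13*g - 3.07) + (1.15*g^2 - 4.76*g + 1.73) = 3.32*g^2 - 4.89*g - 1.34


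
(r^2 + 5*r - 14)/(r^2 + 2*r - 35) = (r - 2)/(r - 5)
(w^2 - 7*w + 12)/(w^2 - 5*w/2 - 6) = 2*(w - 3)/(2*w + 3)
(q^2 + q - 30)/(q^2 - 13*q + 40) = (q + 6)/(q - 8)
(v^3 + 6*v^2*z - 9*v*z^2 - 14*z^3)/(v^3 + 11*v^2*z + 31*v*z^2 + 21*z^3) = (v - 2*z)/(v + 3*z)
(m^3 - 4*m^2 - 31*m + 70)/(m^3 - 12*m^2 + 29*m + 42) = (m^2 + 3*m - 10)/(m^2 - 5*m - 6)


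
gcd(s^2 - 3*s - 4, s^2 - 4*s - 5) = s + 1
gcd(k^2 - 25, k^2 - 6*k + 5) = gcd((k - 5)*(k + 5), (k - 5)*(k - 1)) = k - 5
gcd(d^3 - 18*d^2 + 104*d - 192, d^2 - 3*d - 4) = d - 4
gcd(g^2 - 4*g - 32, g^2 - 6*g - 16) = g - 8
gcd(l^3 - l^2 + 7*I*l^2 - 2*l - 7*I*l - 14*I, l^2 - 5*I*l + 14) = 1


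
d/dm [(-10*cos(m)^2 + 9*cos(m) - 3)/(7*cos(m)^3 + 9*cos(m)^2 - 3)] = 16*(-70*cos(m)^4 + 126*cos(m)^3 + 18*cos(m)^2 - 114*cos(m) + 27)*sin(m)/(21*cos(m) + 18*cos(2*m) + 7*cos(3*m) + 6)^2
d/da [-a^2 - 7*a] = -2*a - 7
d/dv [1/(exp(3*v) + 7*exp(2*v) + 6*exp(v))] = (-3*exp(2*v) - 14*exp(v) - 6)*exp(-v)/(exp(2*v) + 7*exp(v) + 6)^2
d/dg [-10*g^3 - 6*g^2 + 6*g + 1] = -30*g^2 - 12*g + 6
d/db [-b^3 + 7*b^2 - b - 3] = -3*b^2 + 14*b - 1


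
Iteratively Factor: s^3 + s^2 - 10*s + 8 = (s + 4)*(s^2 - 3*s + 2) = (s - 2)*(s + 4)*(s - 1)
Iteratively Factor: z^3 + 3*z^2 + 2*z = (z + 2)*(z^2 + z) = (z + 1)*(z + 2)*(z)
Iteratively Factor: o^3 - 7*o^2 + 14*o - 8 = (o - 4)*(o^2 - 3*o + 2) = (o - 4)*(o - 2)*(o - 1)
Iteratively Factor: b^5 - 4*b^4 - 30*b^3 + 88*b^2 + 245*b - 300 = (b - 5)*(b^4 + b^3 - 25*b^2 - 37*b + 60) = (b - 5)*(b - 1)*(b^3 + 2*b^2 - 23*b - 60) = (b - 5)^2*(b - 1)*(b^2 + 7*b + 12) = (b - 5)^2*(b - 1)*(b + 4)*(b + 3)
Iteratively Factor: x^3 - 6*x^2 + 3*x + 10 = (x - 2)*(x^2 - 4*x - 5) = (x - 2)*(x + 1)*(x - 5)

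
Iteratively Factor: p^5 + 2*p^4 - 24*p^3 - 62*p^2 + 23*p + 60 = (p + 3)*(p^4 - p^3 - 21*p^2 + p + 20) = (p + 3)*(p + 4)*(p^3 - 5*p^2 - p + 5) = (p - 5)*(p + 3)*(p + 4)*(p^2 - 1) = (p - 5)*(p + 1)*(p + 3)*(p + 4)*(p - 1)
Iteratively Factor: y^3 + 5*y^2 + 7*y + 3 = (y + 3)*(y^2 + 2*y + 1) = (y + 1)*(y + 3)*(y + 1)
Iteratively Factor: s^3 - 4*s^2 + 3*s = (s)*(s^2 - 4*s + 3) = s*(s - 1)*(s - 3)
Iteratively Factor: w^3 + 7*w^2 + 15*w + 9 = (w + 3)*(w^2 + 4*w + 3) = (w + 3)^2*(w + 1)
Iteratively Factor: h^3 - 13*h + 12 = (h - 1)*(h^2 + h - 12) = (h - 3)*(h - 1)*(h + 4)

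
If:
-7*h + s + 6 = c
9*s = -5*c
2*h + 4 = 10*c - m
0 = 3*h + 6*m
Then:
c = 111/217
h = 484/651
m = -242/651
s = -185/651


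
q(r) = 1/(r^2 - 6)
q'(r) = -2*r/(r^2 - 6)^2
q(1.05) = -0.20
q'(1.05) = -0.09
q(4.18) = 0.09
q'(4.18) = -0.06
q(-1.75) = -0.34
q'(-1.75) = 0.41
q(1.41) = -0.25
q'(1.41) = -0.18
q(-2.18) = -0.80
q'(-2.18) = 2.80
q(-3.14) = 0.26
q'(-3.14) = 0.42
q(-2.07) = -0.58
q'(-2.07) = 1.41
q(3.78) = 0.12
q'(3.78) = -0.11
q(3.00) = 0.33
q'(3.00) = -0.67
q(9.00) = 0.01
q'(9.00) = 0.00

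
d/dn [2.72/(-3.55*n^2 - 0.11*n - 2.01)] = (19.312*n + 0.2992)/(3.55*n^2 + 0.11*n + 2.01)^2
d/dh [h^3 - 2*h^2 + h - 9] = 3*h^2 - 4*h + 1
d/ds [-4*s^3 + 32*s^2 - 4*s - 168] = -12*s^2 + 64*s - 4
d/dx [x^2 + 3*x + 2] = 2*x + 3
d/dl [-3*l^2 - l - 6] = -6*l - 1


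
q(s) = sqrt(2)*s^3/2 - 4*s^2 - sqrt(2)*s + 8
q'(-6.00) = 122.95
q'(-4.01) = 64.78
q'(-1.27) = 12.17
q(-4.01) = -96.24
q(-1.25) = 2.14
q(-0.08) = 8.09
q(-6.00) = -280.25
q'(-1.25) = 11.90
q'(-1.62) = 17.11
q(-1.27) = 1.90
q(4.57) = -14.51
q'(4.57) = 6.33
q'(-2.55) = 32.78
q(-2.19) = -15.51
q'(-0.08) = -0.76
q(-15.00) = -3257.27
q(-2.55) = -26.13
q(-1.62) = -3.21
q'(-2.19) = 26.28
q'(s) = 3*sqrt(2)*s^2/2 - 8*s - sqrt(2)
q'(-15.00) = 595.88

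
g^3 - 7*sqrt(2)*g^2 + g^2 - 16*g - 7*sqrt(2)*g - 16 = (g + 1)*(g - 8*sqrt(2))*(g + sqrt(2))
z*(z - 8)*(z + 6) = z^3 - 2*z^2 - 48*z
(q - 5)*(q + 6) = q^2 + q - 30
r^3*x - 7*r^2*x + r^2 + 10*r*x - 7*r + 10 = (r - 5)*(r - 2)*(r*x + 1)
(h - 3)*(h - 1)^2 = h^3 - 5*h^2 + 7*h - 3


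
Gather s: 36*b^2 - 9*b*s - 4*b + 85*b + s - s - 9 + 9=36*b^2 - 9*b*s + 81*b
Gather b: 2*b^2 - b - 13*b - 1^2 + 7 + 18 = 2*b^2 - 14*b + 24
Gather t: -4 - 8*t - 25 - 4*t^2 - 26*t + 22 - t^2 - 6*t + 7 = -5*t^2 - 40*t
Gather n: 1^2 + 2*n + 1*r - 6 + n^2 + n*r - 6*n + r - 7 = n^2 + n*(r - 4) + 2*r - 12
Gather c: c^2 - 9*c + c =c^2 - 8*c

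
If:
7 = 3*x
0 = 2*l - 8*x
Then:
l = 28/3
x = 7/3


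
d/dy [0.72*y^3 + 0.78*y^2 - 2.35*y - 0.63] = 2.16*y^2 + 1.56*y - 2.35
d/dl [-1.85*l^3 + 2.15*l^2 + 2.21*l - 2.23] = -5.55*l^2 + 4.3*l + 2.21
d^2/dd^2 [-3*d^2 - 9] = -6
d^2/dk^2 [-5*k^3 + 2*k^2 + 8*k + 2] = 4 - 30*k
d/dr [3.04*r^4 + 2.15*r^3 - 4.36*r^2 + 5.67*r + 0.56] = 12.16*r^3 + 6.45*r^2 - 8.72*r + 5.67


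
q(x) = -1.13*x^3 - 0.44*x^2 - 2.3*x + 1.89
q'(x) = -3.39*x^2 - 0.88*x - 2.3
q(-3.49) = 52.59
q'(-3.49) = -40.52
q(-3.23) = 42.81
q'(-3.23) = -34.83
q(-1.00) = 4.88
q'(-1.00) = -4.81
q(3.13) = -44.27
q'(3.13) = -38.27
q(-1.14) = 5.61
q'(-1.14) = -5.70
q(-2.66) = 26.16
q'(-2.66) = -23.95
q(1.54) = -6.82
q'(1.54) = -11.69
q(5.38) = -199.18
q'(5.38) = -105.16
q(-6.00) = 243.93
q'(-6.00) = -119.06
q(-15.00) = 3751.14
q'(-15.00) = -751.85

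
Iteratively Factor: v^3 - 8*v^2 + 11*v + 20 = (v - 5)*(v^2 - 3*v - 4) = (v - 5)*(v + 1)*(v - 4)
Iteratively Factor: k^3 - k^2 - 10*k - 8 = (k + 1)*(k^2 - 2*k - 8) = (k + 1)*(k + 2)*(k - 4)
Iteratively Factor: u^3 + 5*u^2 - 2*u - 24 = (u + 3)*(u^2 + 2*u - 8) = (u - 2)*(u + 3)*(u + 4)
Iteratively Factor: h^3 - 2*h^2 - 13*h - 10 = (h + 2)*(h^2 - 4*h - 5) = (h + 1)*(h + 2)*(h - 5)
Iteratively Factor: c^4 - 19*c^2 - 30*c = (c - 5)*(c^3 + 5*c^2 + 6*c) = (c - 5)*(c + 2)*(c^2 + 3*c) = (c - 5)*(c + 2)*(c + 3)*(c)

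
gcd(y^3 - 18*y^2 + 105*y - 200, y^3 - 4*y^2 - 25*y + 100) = y - 5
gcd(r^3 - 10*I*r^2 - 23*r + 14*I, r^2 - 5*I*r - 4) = r - I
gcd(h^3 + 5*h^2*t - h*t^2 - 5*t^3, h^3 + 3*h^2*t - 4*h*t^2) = -h + t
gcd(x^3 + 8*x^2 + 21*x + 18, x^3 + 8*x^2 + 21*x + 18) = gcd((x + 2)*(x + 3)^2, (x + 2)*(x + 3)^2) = x^3 + 8*x^2 + 21*x + 18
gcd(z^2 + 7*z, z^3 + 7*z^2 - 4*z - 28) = z + 7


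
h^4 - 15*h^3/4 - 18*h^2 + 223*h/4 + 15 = (h - 5)*(h - 3)*(h + 1/4)*(h + 4)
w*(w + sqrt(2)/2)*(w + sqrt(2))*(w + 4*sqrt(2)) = w^4 + 11*sqrt(2)*w^3/2 + 13*w^2 + 4*sqrt(2)*w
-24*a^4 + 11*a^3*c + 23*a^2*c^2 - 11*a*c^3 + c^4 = (-8*a + c)*(-3*a + c)*(-a + c)*(a + c)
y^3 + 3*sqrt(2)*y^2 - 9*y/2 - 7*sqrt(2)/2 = (y - sqrt(2))*(y + sqrt(2)/2)*(y + 7*sqrt(2)/2)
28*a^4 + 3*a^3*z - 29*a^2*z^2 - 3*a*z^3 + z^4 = (-7*a + z)*(-a + z)*(a + z)*(4*a + z)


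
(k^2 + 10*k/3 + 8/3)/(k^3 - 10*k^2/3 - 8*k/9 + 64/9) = 3*(k + 2)/(3*k^2 - 14*k + 16)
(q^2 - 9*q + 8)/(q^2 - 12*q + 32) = (q - 1)/(q - 4)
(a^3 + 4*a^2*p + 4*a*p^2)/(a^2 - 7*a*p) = (a^2 + 4*a*p + 4*p^2)/(a - 7*p)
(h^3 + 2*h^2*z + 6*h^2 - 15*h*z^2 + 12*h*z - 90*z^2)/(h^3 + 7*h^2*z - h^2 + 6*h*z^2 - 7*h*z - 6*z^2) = (h^3 + 2*h^2*z + 6*h^2 - 15*h*z^2 + 12*h*z - 90*z^2)/(h^3 + 7*h^2*z - h^2 + 6*h*z^2 - 7*h*z - 6*z^2)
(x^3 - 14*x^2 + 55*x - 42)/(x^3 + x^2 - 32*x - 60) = (x^2 - 8*x + 7)/(x^2 + 7*x + 10)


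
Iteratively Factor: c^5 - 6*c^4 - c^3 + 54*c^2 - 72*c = (c - 3)*(c^4 - 3*c^3 - 10*c^2 + 24*c) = (c - 3)*(c + 3)*(c^3 - 6*c^2 + 8*c) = (c - 3)*(c - 2)*(c + 3)*(c^2 - 4*c) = c*(c - 3)*(c - 2)*(c + 3)*(c - 4)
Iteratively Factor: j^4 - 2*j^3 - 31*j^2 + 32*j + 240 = (j - 4)*(j^3 + 2*j^2 - 23*j - 60) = (j - 5)*(j - 4)*(j^2 + 7*j + 12) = (j - 5)*(j - 4)*(j + 4)*(j + 3)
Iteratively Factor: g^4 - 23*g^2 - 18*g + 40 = (g + 4)*(g^3 - 4*g^2 - 7*g + 10) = (g - 5)*(g + 4)*(g^2 + g - 2) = (g - 5)*(g + 2)*(g + 4)*(g - 1)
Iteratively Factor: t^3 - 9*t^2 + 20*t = (t - 5)*(t^2 - 4*t) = t*(t - 5)*(t - 4)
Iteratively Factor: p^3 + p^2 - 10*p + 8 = (p - 2)*(p^2 + 3*p - 4) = (p - 2)*(p - 1)*(p + 4)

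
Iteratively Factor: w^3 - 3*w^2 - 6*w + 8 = (w - 4)*(w^2 + w - 2) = (w - 4)*(w + 2)*(w - 1)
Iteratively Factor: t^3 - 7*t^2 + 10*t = (t - 5)*(t^2 - 2*t) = (t - 5)*(t - 2)*(t)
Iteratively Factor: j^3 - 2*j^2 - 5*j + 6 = (j - 3)*(j^2 + j - 2) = (j - 3)*(j - 1)*(j + 2)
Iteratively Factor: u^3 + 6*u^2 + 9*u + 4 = (u + 4)*(u^2 + 2*u + 1) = (u + 1)*(u + 4)*(u + 1)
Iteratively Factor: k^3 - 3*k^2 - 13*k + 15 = (k + 3)*(k^2 - 6*k + 5) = (k - 1)*(k + 3)*(k - 5)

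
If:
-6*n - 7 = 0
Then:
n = -7/6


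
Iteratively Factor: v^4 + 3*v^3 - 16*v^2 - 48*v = (v + 4)*(v^3 - v^2 - 12*v) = (v + 3)*(v + 4)*(v^2 - 4*v) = (v - 4)*(v + 3)*(v + 4)*(v)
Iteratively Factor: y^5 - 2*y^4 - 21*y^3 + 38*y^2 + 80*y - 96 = (y - 4)*(y^4 + 2*y^3 - 13*y^2 - 14*y + 24) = (y - 4)*(y + 2)*(y^3 - 13*y + 12) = (y - 4)*(y + 2)*(y + 4)*(y^2 - 4*y + 3) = (y - 4)*(y - 3)*(y + 2)*(y + 4)*(y - 1)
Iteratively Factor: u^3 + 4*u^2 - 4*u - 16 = (u + 4)*(u^2 - 4) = (u - 2)*(u + 4)*(u + 2)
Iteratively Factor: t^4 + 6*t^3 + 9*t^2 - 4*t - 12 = (t + 2)*(t^3 + 4*t^2 + t - 6) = (t - 1)*(t + 2)*(t^2 + 5*t + 6) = (t - 1)*(t + 2)^2*(t + 3)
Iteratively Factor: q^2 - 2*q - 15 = (q - 5)*(q + 3)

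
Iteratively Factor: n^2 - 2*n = (n)*(n - 2)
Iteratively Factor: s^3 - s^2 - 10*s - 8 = (s + 2)*(s^2 - 3*s - 4) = (s + 1)*(s + 2)*(s - 4)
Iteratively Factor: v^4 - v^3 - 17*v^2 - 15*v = (v - 5)*(v^3 + 4*v^2 + 3*v) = (v - 5)*(v + 1)*(v^2 + 3*v) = (v - 5)*(v + 1)*(v + 3)*(v)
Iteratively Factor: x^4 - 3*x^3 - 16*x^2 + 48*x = (x)*(x^3 - 3*x^2 - 16*x + 48) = x*(x + 4)*(x^2 - 7*x + 12) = x*(x - 3)*(x + 4)*(x - 4)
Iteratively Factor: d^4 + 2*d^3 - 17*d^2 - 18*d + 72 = (d - 3)*(d^3 + 5*d^2 - 2*d - 24) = (d - 3)*(d + 3)*(d^2 + 2*d - 8) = (d - 3)*(d + 3)*(d + 4)*(d - 2)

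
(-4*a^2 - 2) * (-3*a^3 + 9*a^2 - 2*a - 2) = 12*a^5 - 36*a^4 + 14*a^3 - 10*a^2 + 4*a + 4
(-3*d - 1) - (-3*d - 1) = 0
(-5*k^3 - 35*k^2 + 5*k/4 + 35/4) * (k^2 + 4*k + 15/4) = -5*k^5 - 55*k^4 - 315*k^3/2 - 235*k^2/2 + 635*k/16 + 525/16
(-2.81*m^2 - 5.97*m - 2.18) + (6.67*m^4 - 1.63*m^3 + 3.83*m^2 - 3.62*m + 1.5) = 6.67*m^4 - 1.63*m^3 + 1.02*m^2 - 9.59*m - 0.68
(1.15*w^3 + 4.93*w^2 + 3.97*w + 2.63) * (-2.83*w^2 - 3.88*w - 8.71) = -3.2545*w^5 - 18.4139*w^4 - 40.38*w^3 - 65.7868*w^2 - 44.7831*w - 22.9073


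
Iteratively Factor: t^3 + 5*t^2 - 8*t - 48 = (t + 4)*(t^2 + t - 12) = (t - 3)*(t + 4)*(t + 4)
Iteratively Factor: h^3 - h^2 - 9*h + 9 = (h - 1)*(h^2 - 9) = (h - 3)*(h - 1)*(h + 3)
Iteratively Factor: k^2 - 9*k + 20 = (k - 4)*(k - 5)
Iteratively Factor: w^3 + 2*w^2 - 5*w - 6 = (w + 1)*(w^2 + w - 6) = (w + 1)*(w + 3)*(w - 2)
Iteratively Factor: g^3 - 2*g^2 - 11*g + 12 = (g - 1)*(g^2 - g - 12) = (g - 1)*(g + 3)*(g - 4)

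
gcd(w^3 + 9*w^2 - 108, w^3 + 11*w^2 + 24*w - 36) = w^2 + 12*w + 36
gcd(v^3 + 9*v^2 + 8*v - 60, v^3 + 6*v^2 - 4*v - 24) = v^2 + 4*v - 12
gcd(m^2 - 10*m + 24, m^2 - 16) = m - 4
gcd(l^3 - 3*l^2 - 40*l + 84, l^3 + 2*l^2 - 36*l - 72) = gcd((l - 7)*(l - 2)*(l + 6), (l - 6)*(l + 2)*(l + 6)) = l + 6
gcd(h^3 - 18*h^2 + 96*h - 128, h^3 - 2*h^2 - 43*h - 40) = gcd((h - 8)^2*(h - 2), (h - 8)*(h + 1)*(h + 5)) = h - 8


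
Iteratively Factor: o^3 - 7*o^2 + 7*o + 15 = (o + 1)*(o^2 - 8*o + 15) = (o - 3)*(o + 1)*(o - 5)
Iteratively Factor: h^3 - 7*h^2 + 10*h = (h - 5)*(h^2 - 2*h) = (h - 5)*(h - 2)*(h)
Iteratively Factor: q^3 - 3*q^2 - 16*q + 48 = (q - 3)*(q^2 - 16) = (q - 4)*(q - 3)*(q + 4)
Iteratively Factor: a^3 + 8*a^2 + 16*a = (a)*(a^2 + 8*a + 16) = a*(a + 4)*(a + 4)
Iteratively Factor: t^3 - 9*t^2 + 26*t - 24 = (t - 4)*(t^2 - 5*t + 6) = (t - 4)*(t - 3)*(t - 2)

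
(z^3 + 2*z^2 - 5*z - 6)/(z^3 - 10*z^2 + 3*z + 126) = (z^2 - z - 2)/(z^2 - 13*z + 42)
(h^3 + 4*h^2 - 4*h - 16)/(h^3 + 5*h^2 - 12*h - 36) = (h^2 + 2*h - 8)/(h^2 + 3*h - 18)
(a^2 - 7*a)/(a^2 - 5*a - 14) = a/(a + 2)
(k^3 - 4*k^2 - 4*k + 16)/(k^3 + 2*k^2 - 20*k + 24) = (k^2 - 2*k - 8)/(k^2 + 4*k - 12)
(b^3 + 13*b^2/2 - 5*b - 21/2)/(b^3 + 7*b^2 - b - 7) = (b - 3/2)/(b - 1)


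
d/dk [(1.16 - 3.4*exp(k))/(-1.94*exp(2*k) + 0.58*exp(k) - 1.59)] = (-6.596*exp(2*k) + 4.5008*exp(k) + 4.7332)*exp(k)/(3.7636*exp(4*k) - 2.2504*exp(3*k) + 6.5056*exp(2*k) - 1.8444*exp(k) + 2.5281)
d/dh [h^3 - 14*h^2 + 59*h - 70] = 3*h^2 - 28*h + 59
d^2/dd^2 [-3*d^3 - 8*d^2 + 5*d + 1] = -18*d - 16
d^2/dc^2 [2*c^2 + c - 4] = 4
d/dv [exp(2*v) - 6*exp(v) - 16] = 2*(exp(v) - 3)*exp(v)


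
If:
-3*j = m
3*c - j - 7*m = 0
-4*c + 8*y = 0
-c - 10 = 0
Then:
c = -10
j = 3/2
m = -9/2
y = -5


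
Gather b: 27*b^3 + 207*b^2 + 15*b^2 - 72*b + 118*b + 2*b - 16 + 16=27*b^3 + 222*b^2 + 48*b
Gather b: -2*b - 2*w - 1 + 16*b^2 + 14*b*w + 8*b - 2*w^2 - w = 16*b^2 + b*(14*w + 6) - 2*w^2 - 3*w - 1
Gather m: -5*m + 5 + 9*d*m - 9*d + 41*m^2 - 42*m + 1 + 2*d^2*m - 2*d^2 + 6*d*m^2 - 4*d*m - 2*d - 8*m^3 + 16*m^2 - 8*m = -2*d^2 - 11*d - 8*m^3 + m^2*(6*d + 57) + m*(2*d^2 + 5*d - 55) + 6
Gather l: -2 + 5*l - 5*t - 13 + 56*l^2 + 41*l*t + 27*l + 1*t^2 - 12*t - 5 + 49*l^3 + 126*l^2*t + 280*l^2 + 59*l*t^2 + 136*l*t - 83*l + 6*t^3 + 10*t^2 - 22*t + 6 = 49*l^3 + l^2*(126*t + 336) + l*(59*t^2 + 177*t - 51) + 6*t^3 + 11*t^2 - 39*t - 14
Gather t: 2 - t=2 - t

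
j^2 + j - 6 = (j - 2)*(j + 3)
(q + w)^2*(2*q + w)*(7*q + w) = 14*q^4 + 37*q^3*w + 33*q^2*w^2 + 11*q*w^3 + w^4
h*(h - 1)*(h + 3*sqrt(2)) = h^3 - h^2 + 3*sqrt(2)*h^2 - 3*sqrt(2)*h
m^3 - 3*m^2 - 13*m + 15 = (m - 5)*(m - 1)*(m + 3)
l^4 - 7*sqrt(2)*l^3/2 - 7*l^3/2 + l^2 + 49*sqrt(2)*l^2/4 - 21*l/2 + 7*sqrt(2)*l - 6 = (l - 4)*(l + 1/2)*(l - 3*sqrt(2))*(l - sqrt(2)/2)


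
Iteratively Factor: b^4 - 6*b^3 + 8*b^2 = (b)*(b^3 - 6*b^2 + 8*b) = b^2*(b^2 - 6*b + 8) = b^2*(b - 4)*(b - 2)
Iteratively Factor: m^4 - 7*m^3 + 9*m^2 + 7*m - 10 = (m - 1)*(m^3 - 6*m^2 + 3*m + 10) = (m - 2)*(m - 1)*(m^2 - 4*m - 5) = (m - 2)*(m - 1)*(m + 1)*(m - 5)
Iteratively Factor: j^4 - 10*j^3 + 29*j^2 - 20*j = (j)*(j^3 - 10*j^2 + 29*j - 20) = j*(j - 4)*(j^2 - 6*j + 5) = j*(j - 5)*(j - 4)*(j - 1)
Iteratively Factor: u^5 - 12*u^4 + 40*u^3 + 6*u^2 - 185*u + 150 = (u - 3)*(u^4 - 9*u^3 + 13*u^2 + 45*u - 50) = (u - 3)*(u + 2)*(u^3 - 11*u^2 + 35*u - 25) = (u - 5)*(u - 3)*(u + 2)*(u^2 - 6*u + 5) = (u - 5)^2*(u - 3)*(u + 2)*(u - 1)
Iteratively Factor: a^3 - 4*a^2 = (a)*(a^2 - 4*a) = a^2*(a - 4)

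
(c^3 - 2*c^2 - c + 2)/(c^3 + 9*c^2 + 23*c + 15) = (c^2 - 3*c + 2)/(c^2 + 8*c + 15)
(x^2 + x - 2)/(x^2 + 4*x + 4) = (x - 1)/(x + 2)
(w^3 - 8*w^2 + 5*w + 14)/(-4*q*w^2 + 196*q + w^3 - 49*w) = (-w^2 + w + 2)/(4*q*w + 28*q - w^2 - 7*w)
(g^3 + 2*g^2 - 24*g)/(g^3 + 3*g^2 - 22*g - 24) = g/(g + 1)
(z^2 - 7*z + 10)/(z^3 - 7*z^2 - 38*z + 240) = (z - 2)/(z^2 - 2*z - 48)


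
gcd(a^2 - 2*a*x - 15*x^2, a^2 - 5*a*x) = -a + 5*x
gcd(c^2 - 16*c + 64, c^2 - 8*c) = c - 8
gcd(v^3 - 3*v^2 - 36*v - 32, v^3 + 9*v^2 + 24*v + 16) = v^2 + 5*v + 4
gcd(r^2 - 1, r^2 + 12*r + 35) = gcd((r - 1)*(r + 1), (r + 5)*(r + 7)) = 1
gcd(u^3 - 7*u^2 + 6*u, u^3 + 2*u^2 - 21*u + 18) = u - 1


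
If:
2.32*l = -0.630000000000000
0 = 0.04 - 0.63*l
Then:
No Solution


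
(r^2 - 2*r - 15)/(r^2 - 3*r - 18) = (r - 5)/(r - 6)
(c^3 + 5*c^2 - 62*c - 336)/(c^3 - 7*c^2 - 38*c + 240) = (c + 7)/(c - 5)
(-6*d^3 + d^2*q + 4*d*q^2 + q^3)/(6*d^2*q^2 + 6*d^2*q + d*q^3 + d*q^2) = (-6*d^3 + d^2*q + 4*d*q^2 + q^3)/(d*q*(6*d*q + 6*d + q^2 + q))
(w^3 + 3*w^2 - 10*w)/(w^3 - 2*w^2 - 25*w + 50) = w/(w - 5)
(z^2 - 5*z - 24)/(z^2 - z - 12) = (z - 8)/(z - 4)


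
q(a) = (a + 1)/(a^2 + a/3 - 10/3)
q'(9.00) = -0.02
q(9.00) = 0.12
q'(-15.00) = 0.00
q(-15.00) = -0.06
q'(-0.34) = -0.28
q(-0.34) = -0.20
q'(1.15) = -2.75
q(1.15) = -1.32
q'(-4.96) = -0.05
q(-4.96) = -0.20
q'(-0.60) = -0.28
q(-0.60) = -0.13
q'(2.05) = -4.97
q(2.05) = 1.96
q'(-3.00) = -0.31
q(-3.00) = -0.43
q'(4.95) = -0.07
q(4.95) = 0.26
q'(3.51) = -0.22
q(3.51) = 0.44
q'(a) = (-2*a - 1/3)*(a + 1)/(a^2 + a/3 - 10/3)^2 + 1/(a^2 + a/3 - 10/3) = 3*(3*a^2 + a - (a + 1)*(6*a + 1) - 10)/(3*a^2 + a - 10)^2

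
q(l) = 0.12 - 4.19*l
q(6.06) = -25.27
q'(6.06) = -4.19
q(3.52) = -14.63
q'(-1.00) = -4.19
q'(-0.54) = -4.19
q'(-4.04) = -4.19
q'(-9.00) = -4.19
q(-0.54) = 2.38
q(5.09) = -21.21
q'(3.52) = -4.19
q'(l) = -4.19000000000000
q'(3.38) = -4.19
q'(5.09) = -4.19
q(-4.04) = 17.05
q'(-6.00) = -4.19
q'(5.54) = -4.19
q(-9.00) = 37.83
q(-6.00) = 25.26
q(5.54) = -23.09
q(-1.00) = 4.31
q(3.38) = -14.04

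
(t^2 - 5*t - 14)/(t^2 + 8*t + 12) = (t - 7)/(t + 6)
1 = 1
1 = 1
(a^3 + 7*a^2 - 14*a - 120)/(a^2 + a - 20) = a + 6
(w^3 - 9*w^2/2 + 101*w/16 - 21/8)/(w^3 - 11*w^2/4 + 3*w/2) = (w - 7/4)/w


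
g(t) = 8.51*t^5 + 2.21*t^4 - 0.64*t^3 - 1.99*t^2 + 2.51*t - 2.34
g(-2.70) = -1114.67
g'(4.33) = 15624.16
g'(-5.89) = 49363.71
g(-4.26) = -11211.10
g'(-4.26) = 13314.43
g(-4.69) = -18233.11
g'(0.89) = 30.38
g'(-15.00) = 2123888.96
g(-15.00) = -6348727.74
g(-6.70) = -110358.25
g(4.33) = 13649.08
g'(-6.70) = 83027.26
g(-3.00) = -1899.42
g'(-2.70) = 2086.54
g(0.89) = 4.01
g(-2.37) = -577.54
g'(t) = 42.55*t^4 + 8.84*t^3 - 1.92*t^2 - 3.98*t + 2.51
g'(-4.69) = 19653.89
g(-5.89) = -57621.77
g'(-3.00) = 3205.04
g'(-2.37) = 1225.91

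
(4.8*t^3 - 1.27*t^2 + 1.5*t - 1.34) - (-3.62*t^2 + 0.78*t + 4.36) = 4.8*t^3 + 2.35*t^2 + 0.72*t - 5.7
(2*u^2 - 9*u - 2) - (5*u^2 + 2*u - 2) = -3*u^2 - 11*u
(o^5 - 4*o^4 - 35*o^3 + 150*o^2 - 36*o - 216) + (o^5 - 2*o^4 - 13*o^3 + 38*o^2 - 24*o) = 2*o^5 - 6*o^4 - 48*o^3 + 188*o^2 - 60*o - 216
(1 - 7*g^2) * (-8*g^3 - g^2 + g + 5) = 56*g^5 + 7*g^4 - 15*g^3 - 36*g^2 + g + 5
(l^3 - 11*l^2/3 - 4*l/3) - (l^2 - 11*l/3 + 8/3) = l^3 - 14*l^2/3 + 7*l/3 - 8/3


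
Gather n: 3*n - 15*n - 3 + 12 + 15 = 24 - 12*n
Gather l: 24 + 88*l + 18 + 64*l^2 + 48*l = 64*l^2 + 136*l + 42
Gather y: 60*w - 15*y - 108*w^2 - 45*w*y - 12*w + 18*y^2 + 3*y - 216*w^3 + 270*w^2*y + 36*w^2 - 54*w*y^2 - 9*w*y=-216*w^3 - 72*w^2 + 48*w + y^2*(18 - 54*w) + y*(270*w^2 - 54*w - 12)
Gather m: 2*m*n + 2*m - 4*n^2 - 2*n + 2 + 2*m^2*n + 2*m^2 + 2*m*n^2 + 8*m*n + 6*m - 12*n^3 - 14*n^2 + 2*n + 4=m^2*(2*n + 2) + m*(2*n^2 + 10*n + 8) - 12*n^3 - 18*n^2 + 6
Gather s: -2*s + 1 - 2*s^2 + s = -2*s^2 - s + 1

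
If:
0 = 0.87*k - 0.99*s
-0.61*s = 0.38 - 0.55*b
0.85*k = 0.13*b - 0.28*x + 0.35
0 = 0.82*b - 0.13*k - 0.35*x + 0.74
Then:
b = 0.22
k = -0.48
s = -0.42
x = 2.81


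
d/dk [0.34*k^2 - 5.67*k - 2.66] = 0.68*k - 5.67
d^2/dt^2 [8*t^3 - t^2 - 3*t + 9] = 48*t - 2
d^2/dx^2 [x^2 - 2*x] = 2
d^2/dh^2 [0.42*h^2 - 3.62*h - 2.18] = 0.840000000000000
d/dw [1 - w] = -1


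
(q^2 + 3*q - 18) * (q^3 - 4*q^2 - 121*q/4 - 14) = q^5 - q^4 - 241*q^3/4 - 131*q^2/4 + 1005*q/2 + 252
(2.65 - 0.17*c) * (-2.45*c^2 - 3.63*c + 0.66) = 0.4165*c^3 - 5.8754*c^2 - 9.7317*c + 1.749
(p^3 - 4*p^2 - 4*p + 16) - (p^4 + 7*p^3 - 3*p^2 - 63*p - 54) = -p^4 - 6*p^3 - p^2 + 59*p + 70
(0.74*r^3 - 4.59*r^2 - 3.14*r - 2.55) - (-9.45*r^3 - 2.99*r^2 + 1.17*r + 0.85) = 10.19*r^3 - 1.6*r^2 - 4.31*r - 3.4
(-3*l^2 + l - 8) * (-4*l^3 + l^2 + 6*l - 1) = 12*l^5 - 7*l^4 + 15*l^3 + l^2 - 49*l + 8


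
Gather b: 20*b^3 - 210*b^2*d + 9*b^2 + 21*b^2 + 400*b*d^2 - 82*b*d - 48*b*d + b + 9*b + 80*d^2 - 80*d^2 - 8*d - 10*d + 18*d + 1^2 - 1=20*b^3 + b^2*(30 - 210*d) + b*(400*d^2 - 130*d + 10)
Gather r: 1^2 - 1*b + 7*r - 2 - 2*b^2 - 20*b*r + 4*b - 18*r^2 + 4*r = -2*b^2 + 3*b - 18*r^2 + r*(11 - 20*b) - 1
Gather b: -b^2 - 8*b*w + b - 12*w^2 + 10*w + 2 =-b^2 + b*(1 - 8*w) - 12*w^2 + 10*w + 2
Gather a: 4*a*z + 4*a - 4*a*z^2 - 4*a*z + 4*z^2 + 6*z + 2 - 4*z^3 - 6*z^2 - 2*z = a*(4 - 4*z^2) - 4*z^3 - 2*z^2 + 4*z + 2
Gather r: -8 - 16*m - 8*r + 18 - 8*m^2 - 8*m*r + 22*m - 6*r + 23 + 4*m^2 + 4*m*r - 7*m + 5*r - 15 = -4*m^2 - m + r*(-4*m - 9) + 18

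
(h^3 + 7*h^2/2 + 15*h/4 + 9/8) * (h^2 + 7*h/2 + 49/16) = h^5 + 7*h^4 + 305*h^3/16 + 799*h^2/32 + 987*h/64 + 441/128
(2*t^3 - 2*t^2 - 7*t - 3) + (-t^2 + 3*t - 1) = 2*t^3 - 3*t^2 - 4*t - 4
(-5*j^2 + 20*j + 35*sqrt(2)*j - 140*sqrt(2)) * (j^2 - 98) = -5*j^4 + 20*j^3 + 35*sqrt(2)*j^3 - 140*sqrt(2)*j^2 + 490*j^2 - 3430*sqrt(2)*j - 1960*j + 13720*sqrt(2)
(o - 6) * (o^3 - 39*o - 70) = o^4 - 6*o^3 - 39*o^2 + 164*o + 420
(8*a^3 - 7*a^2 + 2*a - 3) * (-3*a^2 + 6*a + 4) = -24*a^5 + 69*a^4 - 16*a^3 - 7*a^2 - 10*a - 12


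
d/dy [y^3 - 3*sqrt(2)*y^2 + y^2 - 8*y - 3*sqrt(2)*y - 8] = 3*y^2 - 6*sqrt(2)*y + 2*y - 8 - 3*sqrt(2)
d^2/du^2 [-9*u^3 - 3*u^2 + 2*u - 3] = -54*u - 6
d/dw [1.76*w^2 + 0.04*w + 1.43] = 3.52*w + 0.04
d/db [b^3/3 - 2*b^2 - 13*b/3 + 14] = b^2 - 4*b - 13/3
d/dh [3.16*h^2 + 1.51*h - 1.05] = 6.32*h + 1.51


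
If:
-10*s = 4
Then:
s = -2/5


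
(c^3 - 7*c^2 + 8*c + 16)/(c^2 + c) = c - 8 + 16/c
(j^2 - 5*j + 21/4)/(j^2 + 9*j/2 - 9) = (j - 7/2)/(j + 6)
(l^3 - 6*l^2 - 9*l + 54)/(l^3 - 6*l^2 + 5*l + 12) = (l^2 - 3*l - 18)/(l^2 - 3*l - 4)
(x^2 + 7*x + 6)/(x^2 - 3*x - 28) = (x^2 + 7*x + 6)/(x^2 - 3*x - 28)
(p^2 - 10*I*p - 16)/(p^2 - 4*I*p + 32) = (p - 2*I)/(p + 4*I)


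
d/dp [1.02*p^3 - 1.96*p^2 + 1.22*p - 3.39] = 3.06*p^2 - 3.92*p + 1.22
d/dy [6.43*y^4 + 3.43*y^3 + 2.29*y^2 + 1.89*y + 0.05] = 25.72*y^3 + 10.29*y^2 + 4.58*y + 1.89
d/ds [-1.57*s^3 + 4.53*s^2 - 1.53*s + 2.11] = -4.71*s^2 + 9.06*s - 1.53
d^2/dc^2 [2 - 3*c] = 0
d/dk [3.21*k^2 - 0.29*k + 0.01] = 6.42*k - 0.29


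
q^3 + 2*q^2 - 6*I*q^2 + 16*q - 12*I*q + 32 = (q + 2)*(q - 8*I)*(q + 2*I)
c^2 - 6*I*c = c*(c - 6*I)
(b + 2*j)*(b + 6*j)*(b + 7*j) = b^3 + 15*b^2*j + 68*b*j^2 + 84*j^3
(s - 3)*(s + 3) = s^2 - 9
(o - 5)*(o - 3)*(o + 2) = o^3 - 6*o^2 - o + 30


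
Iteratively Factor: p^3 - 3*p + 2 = (p + 2)*(p^2 - 2*p + 1) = (p - 1)*(p + 2)*(p - 1)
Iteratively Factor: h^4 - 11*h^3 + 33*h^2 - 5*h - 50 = (h - 5)*(h^3 - 6*h^2 + 3*h + 10) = (h - 5)^2*(h^2 - h - 2) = (h - 5)^2*(h - 2)*(h + 1)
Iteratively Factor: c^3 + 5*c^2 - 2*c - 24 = (c + 4)*(c^2 + c - 6) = (c + 3)*(c + 4)*(c - 2)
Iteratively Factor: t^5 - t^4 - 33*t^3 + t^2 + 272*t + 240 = (t - 5)*(t^4 + 4*t^3 - 13*t^2 - 64*t - 48) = (t - 5)*(t + 3)*(t^3 + t^2 - 16*t - 16) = (t - 5)*(t + 1)*(t + 3)*(t^2 - 16) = (t - 5)*(t - 4)*(t + 1)*(t + 3)*(t + 4)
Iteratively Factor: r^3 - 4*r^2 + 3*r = (r - 3)*(r^2 - r) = r*(r - 3)*(r - 1)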